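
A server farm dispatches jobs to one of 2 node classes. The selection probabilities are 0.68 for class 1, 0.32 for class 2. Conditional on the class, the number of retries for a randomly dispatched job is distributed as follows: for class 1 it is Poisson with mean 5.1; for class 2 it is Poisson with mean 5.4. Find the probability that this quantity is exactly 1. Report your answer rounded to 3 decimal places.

Conditional on each class, P(X = 1): 1: 0.0310934; 2: 0.0243895.
By total probability, P(X = 1) = 0.68·0.0310934 + 0.32·0.0243895 = 0.0289482.

0.029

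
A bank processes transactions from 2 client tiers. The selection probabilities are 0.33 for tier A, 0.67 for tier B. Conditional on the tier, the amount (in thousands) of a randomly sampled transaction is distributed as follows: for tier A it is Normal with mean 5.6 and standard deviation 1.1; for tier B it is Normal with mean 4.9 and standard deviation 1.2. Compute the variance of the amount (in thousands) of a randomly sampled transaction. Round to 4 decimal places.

Per component, A: μ=5.6, E[X²]=32.57; B: μ=4.9, E[X²]=25.45.
E[X] = 0.33·5.6 + 0.67·4.9 = 5.131.
E[X²] = 0.33·32.57 + 0.67·25.45 = 27.7996.
Var(X) = E[X²] − (E[X])² = 27.7996 − 26.3272 = 1.47244.

1.4724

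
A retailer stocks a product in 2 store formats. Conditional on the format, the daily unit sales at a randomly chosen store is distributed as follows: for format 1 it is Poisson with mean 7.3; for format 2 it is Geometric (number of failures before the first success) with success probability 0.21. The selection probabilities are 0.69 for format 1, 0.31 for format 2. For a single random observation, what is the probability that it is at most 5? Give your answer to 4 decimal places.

Conditional on each format, P(X ≤ 5): 1: 0.264043; 2: 0.756913.
By total probability, P(X ≤ 5) = 0.69·0.264043 + 0.31·0.756913 = 0.416833.

0.4168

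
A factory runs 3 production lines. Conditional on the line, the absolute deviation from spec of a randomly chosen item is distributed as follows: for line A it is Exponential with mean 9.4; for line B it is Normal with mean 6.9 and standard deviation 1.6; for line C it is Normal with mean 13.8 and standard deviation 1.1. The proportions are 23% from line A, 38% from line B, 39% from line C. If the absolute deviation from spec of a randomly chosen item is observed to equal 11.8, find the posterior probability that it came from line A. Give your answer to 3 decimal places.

Likelihoods f(11.8 | ·): A: 0.0303175; B: 0.00229185; C: 0.0694505.
Posterior ∝ prior × likelihood. Numerator for A: 0.23·0.0303175 = 0.00697303.
Normalizing constant: 0.23·0.0303175 + 0.38·0.00229185 + 0.39·0.0694505 = 0.0349296.
P(A | observation) = 0.00697303 / 0.0349296 = 0.199631.

0.200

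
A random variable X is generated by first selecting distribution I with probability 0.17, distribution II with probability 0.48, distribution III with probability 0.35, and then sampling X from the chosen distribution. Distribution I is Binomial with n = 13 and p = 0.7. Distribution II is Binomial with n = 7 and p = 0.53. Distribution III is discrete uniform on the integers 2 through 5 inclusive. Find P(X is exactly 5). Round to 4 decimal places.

Conditional on each component, P(X = 5): I: 0.0141918; II: 0.193997; III: 0.25.
By total probability, P(X = 5) = 0.17·0.0141918 + 0.48·0.193997 + 0.35·0.25 = 0.183031.

0.1830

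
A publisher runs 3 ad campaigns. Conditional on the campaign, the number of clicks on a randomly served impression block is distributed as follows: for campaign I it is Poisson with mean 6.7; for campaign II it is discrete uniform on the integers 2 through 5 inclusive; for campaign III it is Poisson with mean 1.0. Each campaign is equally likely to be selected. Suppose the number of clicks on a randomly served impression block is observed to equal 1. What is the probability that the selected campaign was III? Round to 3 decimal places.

Likelihoods P(X=1 | ·): I: 0.00824711; II: 0; III: 0.367879.
Posterior ∝ prior × likelihood. Numerator for III: 0.333333·0.367879 = 0.122626.
Normalizing constant: 0.333333·0.00824711 + 0.333333·0 + 0.333333·0.367879 = 0.125376.
P(III | observation) = 0.122626 / 0.125376 = 0.978074.

0.978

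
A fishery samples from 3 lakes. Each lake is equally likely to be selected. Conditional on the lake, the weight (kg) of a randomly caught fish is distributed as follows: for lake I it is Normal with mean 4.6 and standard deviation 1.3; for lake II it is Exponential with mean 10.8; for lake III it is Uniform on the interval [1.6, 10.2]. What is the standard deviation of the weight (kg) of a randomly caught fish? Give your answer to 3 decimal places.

Per component, I: μ=4.6, E[X²]=22.85; II: μ=10.8, E[X²]=233.28; III: μ=5.9, E[X²]=40.9733.
E[X] = 0.333333·4.6 + 0.333333·10.8 + 0.333333·5.9 = 7.1.
E[X²] = 0.333333·22.85 + 0.333333·233.28 + 0.333333·40.9733 = 99.0344.
Var(X) = E[X²] − (E[X])² = 99.0344 − 50.41 = 48.6244.
SD(X) = √48.6244 = 6.97312.

6.973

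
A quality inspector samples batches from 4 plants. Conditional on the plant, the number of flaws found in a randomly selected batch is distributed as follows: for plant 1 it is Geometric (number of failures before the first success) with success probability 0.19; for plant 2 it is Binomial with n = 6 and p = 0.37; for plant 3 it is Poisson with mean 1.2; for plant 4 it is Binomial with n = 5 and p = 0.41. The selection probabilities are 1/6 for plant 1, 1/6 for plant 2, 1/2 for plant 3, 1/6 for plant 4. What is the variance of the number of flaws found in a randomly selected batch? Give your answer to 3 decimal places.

5.956

Per component, 1: μ=4.26316, E[X²]=40.6122; 2: μ=2.22, E[X²]=6.327; 3: μ=1.2, E[X²]=2.64; 4: μ=2.05, E[X²]=5.412.
E[X] = 0.166667·4.26316 + 0.166667·2.22 + 0.5·1.2 + 0.166667·2.05 = 2.02219.
E[X²] = 0.166667·40.6122 + 0.166667·6.327 + 0.5·2.64 + 0.166667·5.412 = 10.0452.
Var(X) = E[X²] − (E[X])² = 10.0452 − 4.08926 = 5.95593.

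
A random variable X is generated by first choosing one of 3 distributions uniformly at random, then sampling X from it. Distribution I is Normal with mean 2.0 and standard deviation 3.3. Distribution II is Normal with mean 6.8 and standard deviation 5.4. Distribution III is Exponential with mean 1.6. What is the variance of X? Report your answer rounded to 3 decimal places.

Per component, I: μ=2, E[X²]=14.89; II: μ=6.8, E[X²]=75.4; III: μ=1.6, E[X²]=5.12.
E[X] = 0.333333·2 + 0.333333·6.8 + 0.333333·1.6 = 3.46667.
E[X²] = 0.333333·14.89 + 0.333333·75.4 + 0.333333·5.12 = 31.8033.
Var(X) = E[X²] − (E[X])² = 31.8033 − 12.0178 = 19.7856.

19.786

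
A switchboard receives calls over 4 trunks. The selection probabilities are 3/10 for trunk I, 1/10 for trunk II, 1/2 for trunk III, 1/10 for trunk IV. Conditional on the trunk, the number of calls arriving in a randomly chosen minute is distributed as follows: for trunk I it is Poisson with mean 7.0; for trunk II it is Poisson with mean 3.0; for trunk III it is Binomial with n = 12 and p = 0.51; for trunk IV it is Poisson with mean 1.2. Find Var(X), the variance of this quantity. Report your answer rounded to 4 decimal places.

7.3542

Per component, I: μ=7, E[X²]=56; II: μ=3, E[X²]=12; III: μ=6.12, E[X²]=40.4532; IV: μ=1.2, E[X²]=2.64.
E[X] = 0.3·7 + 0.1·3 + 0.5·6.12 + 0.1·1.2 = 5.58.
E[X²] = 0.3·56 + 0.1·12 + 0.5·40.4532 + 0.1·2.64 = 38.4906.
Var(X) = E[X²] − (E[X])² = 38.4906 − 31.1364 = 7.3542.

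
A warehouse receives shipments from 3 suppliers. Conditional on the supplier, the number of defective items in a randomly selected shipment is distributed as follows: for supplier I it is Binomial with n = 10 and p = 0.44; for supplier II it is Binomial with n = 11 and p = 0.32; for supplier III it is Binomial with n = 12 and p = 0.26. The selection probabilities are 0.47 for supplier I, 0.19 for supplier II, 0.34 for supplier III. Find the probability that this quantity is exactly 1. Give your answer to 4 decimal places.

0.0640

Conditional on each supplier, P(X = 1): I: 0.0238311; II: 0.0744101; III: 0.113685.
By total probability, P(X = 1) = 0.47·0.0238311 + 0.19·0.0744101 + 0.34·0.113685 = 0.0639915.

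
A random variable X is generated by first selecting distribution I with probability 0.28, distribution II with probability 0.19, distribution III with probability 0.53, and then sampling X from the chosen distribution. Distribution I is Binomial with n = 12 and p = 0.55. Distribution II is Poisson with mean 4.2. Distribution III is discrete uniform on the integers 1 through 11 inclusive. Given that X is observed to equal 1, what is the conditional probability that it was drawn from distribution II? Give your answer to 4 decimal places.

0.1980

Likelihoods P(X=1 | ·): I: 0.0010113; II: 0.0629814; III: 0.0909091.
Posterior ∝ prior × likelihood. Numerator for II: 0.19·0.0629814 = 0.0119665.
Normalizing constant: 0.28·0.0010113 + 0.19·0.0629814 + 0.53·0.0909091 = 0.0604315.
P(II | observation) = 0.0119665 / 0.0604315 = 0.198017.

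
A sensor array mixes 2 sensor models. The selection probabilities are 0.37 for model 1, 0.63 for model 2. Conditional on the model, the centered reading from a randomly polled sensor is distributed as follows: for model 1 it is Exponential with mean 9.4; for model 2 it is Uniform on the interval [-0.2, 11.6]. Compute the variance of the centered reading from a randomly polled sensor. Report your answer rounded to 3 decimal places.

43.194

Per component, 1: μ=9.4, E[X²]=176.72; 2: μ=5.7, E[X²]=44.0933.
E[X] = 0.37·9.4 + 0.63·5.7 = 7.069.
E[X²] = 0.37·176.72 + 0.63·44.0933 = 93.1652.
Var(X) = E[X²] − (E[X])² = 93.1652 − 49.9708 = 43.1944.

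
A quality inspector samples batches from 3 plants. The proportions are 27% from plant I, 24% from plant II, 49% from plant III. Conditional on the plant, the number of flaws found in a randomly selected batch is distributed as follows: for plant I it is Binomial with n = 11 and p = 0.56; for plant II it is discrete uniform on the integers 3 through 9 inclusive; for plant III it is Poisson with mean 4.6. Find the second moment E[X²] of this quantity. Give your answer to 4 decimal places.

For each component E[X²] = Var + (mean)², giving I: 40.656; II: 40; III: 25.76.
Overall E[X²] = 0.27·40.656 + 0.24·40 + 0.49·25.76 = 33.1995.

33.1995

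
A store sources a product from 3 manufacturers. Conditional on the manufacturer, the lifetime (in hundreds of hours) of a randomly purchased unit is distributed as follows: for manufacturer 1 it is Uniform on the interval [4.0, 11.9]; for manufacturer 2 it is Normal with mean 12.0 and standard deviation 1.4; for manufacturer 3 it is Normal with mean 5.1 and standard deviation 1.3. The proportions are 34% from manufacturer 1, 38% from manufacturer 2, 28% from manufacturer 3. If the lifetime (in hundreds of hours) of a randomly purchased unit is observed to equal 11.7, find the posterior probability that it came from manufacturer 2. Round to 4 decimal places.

Likelihoods f(11.7 | ·): 1: 0.126582; 2: 0.278491; 3: 7.76184e-07.
Posterior ∝ prior × likelihood. Numerator for 2: 0.38·0.278491 = 0.105827.
Normalizing constant: 0.34·0.126582 + 0.38·0.278491 + 0.28·7.76184e-07 = 0.148865.
P(2 | observation) = 0.105827 / 0.148865 = 0.710891.

0.7109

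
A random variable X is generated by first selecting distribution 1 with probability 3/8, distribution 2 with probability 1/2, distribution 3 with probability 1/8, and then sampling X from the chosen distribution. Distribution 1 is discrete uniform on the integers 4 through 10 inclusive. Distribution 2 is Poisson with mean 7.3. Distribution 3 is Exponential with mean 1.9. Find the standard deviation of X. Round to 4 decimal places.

2.9428

Per component, 1: μ=7, E[X²]=53; 2: μ=7.3, E[X²]=60.59; 3: μ=1.9, E[X²]=7.22.
E[X] = 0.375·7 + 0.5·7.3 + 0.125·1.9 = 6.5125.
E[X²] = 0.375·53 + 0.5·60.59 + 0.125·7.22 = 51.0725.
Var(X) = E[X²] − (E[X])² = 51.0725 − 42.4127 = 8.65984.
SD(X) = √8.65984 = 2.94276.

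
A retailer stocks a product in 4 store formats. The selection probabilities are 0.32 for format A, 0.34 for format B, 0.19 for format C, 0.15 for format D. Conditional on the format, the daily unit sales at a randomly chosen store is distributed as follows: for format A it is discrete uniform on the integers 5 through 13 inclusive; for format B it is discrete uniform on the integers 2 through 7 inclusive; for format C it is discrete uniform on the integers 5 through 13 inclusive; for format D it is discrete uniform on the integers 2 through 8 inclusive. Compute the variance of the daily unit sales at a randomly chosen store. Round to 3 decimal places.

Per component, A: μ=9, E[X²]=87.6667; B: μ=4.5, E[X²]=23.1667; C: μ=9, E[X²]=87.6667; D: μ=5, E[X²]=29.
E[X] = 0.32·9 + 0.34·4.5 + 0.19·9 + 0.15·5 = 6.87.
E[X²] = 0.32·87.6667 + 0.34·23.1667 + 0.19·87.6667 + 0.15·29 = 56.9367.
Var(X) = E[X²] − (E[X])² = 56.9367 − 47.1969 = 9.73977.

9.740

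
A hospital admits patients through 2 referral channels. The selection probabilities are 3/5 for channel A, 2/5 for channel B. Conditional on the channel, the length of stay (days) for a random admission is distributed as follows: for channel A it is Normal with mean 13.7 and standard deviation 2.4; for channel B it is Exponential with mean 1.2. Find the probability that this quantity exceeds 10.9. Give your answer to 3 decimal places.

Conditional on each channel, P(X > 10.9): A: 0.878327; B: 0.000113543.
By total probability, P(X > 10.9) = 0.6·0.878327 + 0.4·0.000113543 = 0.527042.

0.527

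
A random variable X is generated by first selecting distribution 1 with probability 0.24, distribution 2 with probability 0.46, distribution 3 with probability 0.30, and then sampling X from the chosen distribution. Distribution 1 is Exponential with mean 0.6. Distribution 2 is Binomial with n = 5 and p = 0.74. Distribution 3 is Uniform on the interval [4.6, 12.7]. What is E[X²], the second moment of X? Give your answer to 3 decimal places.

For each component E[X²] = Var + (mean)², giving 1: 0.72; 2: 14.652; 3: 80.29.
Overall E[X²] = 0.24·0.72 + 0.46·14.652 + 0.3·80.29 = 30.9997.

31.000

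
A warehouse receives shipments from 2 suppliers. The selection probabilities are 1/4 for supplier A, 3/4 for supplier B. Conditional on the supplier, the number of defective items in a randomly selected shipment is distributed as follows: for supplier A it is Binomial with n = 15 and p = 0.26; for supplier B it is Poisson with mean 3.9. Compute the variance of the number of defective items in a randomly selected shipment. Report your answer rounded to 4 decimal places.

3.6465

Per component, A: μ=3.9, E[X²]=18.096; B: μ=3.9, E[X²]=19.11.
E[X] = 0.25·3.9 + 0.75·3.9 = 3.9.
E[X²] = 0.25·18.096 + 0.75·19.11 = 18.8565.
Var(X) = E[X²] − (E[X])² = 18.8565 − 15.21 = 3.6465.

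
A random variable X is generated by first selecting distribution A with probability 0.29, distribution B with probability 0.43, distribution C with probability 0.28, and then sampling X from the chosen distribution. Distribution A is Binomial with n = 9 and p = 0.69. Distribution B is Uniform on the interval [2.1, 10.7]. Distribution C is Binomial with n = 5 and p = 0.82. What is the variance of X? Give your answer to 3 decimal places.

Per component, A: μ=6.21, E[X²]=40.4892; B: μ=6.4, E[X²]=47.1233; C: μ=4.1, E[X²]=17.548.
E[X] = 0.29·6.21 + 0.43·6.4 + 0.28·4.1 = 5.7009.
E[X²] = 0.29·40.4892 + 0.43·47.1233 + 0.28·17.548 = 36.9183.
Var(X) = E[X²] − (E[X])² = 36.9183 − 32.5003 = 4.41808.

4.418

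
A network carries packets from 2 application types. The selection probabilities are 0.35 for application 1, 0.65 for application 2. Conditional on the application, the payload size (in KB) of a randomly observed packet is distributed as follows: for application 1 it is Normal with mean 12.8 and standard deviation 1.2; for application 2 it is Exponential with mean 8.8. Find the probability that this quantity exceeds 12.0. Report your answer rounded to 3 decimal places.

Conditional on each application, P(X > 12.0): 1: 0.747507; 2: 0.255729.
By total probability, P(X > 12.0) = 0.35·0.747507 + 0.65·0.255729 = 0.427852.

0.428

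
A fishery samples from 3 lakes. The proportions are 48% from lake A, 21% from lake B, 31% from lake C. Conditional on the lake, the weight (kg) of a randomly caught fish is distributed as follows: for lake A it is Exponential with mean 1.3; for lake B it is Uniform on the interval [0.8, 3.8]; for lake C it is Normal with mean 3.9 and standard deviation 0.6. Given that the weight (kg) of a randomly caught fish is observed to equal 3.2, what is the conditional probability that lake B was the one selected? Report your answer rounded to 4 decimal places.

Likelihoods f(3.2 | ·): A: 0.0656182; B: 0.333333; C: 0.336664.
Posterior ∝ prior × likelihood. Numerator for B: 0.21·0.333333 = 0.07.
Normalizing constant: 0.48·0.0656182 + 0.21·0.333333 + 0.31·0.336664 = 0.205863.
P(B | observation) = 0.07 / 0.205863 = 0.340032.

0.3400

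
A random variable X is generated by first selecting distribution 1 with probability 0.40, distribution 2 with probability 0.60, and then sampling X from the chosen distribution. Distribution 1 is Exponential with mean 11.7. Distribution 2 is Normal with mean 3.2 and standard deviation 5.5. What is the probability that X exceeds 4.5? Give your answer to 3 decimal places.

Conditional on each component, P(X > 4.5): 1: 0.680712; 2: 0.406575.
By total probability, P(X > 4.5) = 0.4·0.680712 + 0.6·0.406575 = 0.51623.

0.516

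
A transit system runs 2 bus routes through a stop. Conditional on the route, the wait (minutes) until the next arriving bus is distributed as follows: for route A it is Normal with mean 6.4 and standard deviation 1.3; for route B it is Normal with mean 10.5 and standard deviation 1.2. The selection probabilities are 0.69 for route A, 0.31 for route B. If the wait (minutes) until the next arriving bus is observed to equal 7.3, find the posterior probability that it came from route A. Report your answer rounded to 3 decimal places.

Likelihoods f(7.3 | ·): A: 0.241485; B: 0.00949666.
Posterior ∝ prior × likelihood. Numerator for A: 0.69·0.241485 = 0.166625.
Normalizing constant: 0.69·0.241485 + 0.31·0.00949666 = 0.169569.
P(A | observation) = 0.166625 / 0.169569 = 0.982639.

0.983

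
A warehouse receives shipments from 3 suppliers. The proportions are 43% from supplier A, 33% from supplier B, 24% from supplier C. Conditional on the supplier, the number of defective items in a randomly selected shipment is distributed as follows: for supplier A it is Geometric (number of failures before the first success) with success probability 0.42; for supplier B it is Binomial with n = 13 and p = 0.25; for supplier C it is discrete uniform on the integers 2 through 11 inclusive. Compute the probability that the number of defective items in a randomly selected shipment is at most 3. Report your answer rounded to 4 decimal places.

Conditional on each supplier, P(X ≤ 3): A: 0.886835; B: 0.584253; C: 0.2.
By total probability, P(X ≤ 3) = 0.43·0.886835 + 0.33·0.584253 + 0.24·0.2 = 0.622142.

0.6221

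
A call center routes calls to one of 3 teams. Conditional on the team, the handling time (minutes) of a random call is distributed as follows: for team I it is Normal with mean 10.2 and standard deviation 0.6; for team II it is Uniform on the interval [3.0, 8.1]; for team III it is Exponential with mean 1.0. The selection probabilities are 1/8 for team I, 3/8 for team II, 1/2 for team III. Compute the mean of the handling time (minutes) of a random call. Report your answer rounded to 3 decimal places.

3.856

Component means — I: 10.2; II: 5.55; III: 1.
E[X] = 0.125·10.2 + 0.375·5.55 + 0.5·1 = 3.85625.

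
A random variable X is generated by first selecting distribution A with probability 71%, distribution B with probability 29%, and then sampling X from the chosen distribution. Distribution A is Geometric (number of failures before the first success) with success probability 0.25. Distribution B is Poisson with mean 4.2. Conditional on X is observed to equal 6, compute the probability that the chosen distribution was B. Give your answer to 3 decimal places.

Likelihoods P(X=6 | ·): A: 0.0444946; B: 0.114321.
Posterior ∝ prior × likelihood. Numerator for B: 0.29·0.114321 = 0.0331531.
Normalizing constant: 0.71·0.0444946 + 0.29·0.114321 = 0.0647443.
P(B | observation) = 0.0331531 / 0.0647443 = 0.512062.

0.512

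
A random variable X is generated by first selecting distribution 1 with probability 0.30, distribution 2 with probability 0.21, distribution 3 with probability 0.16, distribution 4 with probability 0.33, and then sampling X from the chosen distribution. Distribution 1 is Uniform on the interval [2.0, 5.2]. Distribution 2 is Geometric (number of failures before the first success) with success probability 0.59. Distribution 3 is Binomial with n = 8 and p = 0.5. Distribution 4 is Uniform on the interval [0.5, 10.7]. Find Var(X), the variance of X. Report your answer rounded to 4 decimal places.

6.7894

Per component, 1: μ=3.6, E[X²]=13.8133; 2: μ=0.694915, E[X²]=1.66073; 3: μ=4, E[X²]=18; 4: μ=5.6, E[X²]=40.03.
E[X] = 0.3·3.6 + 0.21·0.694915 + 0.16·4 + 0.33·5.6 = 3.71393.
E[X²] = 0.3·13.8133 + 0.21·1.66073 + 0.16·18 + 0.33·40.03 = 20.5827.
Var(X) = E[X²] − (E[X])² = 20.5827 − 13.7933 = 6.78936.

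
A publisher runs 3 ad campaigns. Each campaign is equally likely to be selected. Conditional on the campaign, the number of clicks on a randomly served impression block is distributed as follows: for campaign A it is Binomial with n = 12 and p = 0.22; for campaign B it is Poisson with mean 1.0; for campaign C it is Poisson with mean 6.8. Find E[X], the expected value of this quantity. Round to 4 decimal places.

3.4800

Component means — A: 2.64; B: 1; C: 6.8.
E[X] = 0.333333·2.64 + 0.333333·1 + 0.333333·6.8 = 3.48.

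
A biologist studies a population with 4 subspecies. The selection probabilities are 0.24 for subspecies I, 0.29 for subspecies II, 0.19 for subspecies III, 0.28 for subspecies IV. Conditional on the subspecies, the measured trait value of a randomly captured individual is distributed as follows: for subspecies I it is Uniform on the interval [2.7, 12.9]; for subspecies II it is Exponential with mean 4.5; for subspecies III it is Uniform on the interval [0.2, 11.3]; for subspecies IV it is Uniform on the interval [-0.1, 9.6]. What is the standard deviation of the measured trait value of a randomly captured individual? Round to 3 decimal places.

Per component, I: μ=7.8, E[X²]=69.51; II: μ=4.5, E[X²]=40.5; III: μ=5.75, E[X²]=43.33; IV: μ=4.75, E[X²]=30.4033.
E[X] = 0.24·7.8 + 0.29·4.5 + 0.19·5.75 + 0.28·4.75 = 5.5995.
E[X²] = 0.24·69.51 + 0.29·40.5 + 0.19·43.33 + 0.28·30.4033 = 45.173.
Var(X) = E[X²] − (E[X])² = 45.173 − 31.3544 = 13.8186.
SD(X) = √13.8186 = 3.71734.

3.717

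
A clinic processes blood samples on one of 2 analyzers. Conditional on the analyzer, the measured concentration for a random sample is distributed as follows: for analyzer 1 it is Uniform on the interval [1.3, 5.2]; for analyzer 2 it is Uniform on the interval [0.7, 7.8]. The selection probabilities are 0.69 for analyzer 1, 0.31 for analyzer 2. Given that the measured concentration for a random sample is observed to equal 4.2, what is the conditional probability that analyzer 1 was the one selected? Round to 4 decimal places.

0.8021

Likelihoods f(4.2 | ·): 1: 0.25641; 2: 0.140845.
Posterior ∝ prior × likelihood. Numerator for 1: 0.69·0.25641 = 0.176923.
Normalizing constant: 0.69·0.25641 + 0.31·0.140845 = 0.220585.
P(1 | observation) = 0.176923 / 0.220585 = 0.802063.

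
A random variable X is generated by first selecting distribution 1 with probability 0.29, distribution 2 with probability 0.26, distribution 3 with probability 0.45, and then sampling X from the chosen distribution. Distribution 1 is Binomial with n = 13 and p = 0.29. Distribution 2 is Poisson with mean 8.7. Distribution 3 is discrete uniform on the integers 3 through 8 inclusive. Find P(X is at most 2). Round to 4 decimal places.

Conditional on each component, P(X ≤ 2): 1: 0.225127; 2: 0.00792032; 3: 0.
By total probability, P(X ≤ 2) = 0.29·0.225127 + 0.26·0.00792032 + 0.45·0 = 0.0673461.

0.0673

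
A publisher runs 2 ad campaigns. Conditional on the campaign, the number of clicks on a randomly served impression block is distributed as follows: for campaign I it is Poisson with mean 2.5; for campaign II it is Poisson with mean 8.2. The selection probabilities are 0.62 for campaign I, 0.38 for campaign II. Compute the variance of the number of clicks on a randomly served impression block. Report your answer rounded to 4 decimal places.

Per component, I: μ=2.5, E[X²]=8.75; II: μ=8.2, E[X²]=75.44.
E[X] = 0.62·2.5 + 0.38·8.2 = 4.666.
E[X²] = 0.62·8.75 + 0.38·75.44 = 34.0922.
Var(X) = E[X²] − (E[X])² = 34.0922 − 21.7716 = 12.3206.

12.3206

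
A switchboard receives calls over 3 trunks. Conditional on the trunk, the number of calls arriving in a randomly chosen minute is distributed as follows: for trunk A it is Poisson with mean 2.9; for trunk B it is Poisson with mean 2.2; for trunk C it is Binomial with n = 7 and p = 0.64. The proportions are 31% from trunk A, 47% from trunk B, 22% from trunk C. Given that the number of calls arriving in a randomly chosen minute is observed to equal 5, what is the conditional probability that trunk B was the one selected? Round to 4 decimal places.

0.1931

Likelihoods P(X=5 | ·): A: 0.0940491; B: 0.0475866; C: 0.29223.
Posterior ∝ prior × likelihood. Numerator for B: 0.47·0.0475866 = 0.0223657.
Normalizing constant: 0.31·0.0940491 + 0.47·0.0475866 + 0.22·0.29223 = 0.115811.
P(B | observation) = 0.0223657 / 0.115811 = 0.193122.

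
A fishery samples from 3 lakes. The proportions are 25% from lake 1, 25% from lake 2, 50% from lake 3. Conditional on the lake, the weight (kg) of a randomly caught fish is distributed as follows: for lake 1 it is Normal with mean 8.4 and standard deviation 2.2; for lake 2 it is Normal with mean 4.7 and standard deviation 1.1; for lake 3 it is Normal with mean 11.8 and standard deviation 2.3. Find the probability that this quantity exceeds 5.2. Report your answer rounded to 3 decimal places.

Conditional on each lake, P(X > 5.2): 1: 0.927102; 2: 0.324718; 3: 0.997945.
By total probability, P(X > 5.2) = 0.25·0.927102 + 0.25·0.324718 + 0.5·0.997945 = 0.811928.

0.812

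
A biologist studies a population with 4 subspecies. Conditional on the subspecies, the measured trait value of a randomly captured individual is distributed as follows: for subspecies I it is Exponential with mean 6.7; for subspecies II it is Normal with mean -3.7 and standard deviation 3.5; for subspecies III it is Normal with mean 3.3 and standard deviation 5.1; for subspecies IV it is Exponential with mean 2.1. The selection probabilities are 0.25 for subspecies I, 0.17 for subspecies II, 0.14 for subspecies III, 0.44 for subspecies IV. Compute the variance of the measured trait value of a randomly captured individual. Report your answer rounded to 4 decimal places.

Per component, I: μ=6.7, E[X²]=89.78; II: μ=-3.7, E[X²]=25.94; III: μ=3.3, E[X²]=36.9; IV: μ=2.1, E[X²]=8.82.
E[X] = 0.25·6.7 + 0.17·-3.7 + 0.14·3.3 + 0.44·2.1 = 2.432.
E[X²] = 0.25·89.78 + 0.17·25.94 + 0.14·36.9 + 0.44·8.82 = 35.9016.
Var(X) = E[X²] − (E[X])² = 35.9016 − 5.91462 = 29.987.

29.9870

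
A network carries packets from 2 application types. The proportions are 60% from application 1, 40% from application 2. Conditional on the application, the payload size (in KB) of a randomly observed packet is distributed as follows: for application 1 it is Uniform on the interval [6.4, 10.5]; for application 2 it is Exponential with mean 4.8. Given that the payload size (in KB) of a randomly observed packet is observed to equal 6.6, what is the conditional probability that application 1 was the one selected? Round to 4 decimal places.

0.8741

Likelihoods f(6.6 | ·): 1: 0.243902; 2: 0.0526749.
Posterior ∝ prior × likelihood. Numerator for 1: 0.6·0.243902 = 0.146341.
Normalizing constant: 0.6·0.243902 + 0.4·0.0526749 = 0.167411.
P(1 | observation) = 0.146341 / 0.167411 = 0.874143.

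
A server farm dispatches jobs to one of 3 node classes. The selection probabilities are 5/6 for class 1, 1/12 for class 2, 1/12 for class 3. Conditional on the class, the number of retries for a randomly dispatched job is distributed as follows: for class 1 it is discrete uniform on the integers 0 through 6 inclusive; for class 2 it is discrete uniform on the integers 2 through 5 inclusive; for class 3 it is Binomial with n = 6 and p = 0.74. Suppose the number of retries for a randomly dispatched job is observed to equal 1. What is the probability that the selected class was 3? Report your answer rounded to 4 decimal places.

Likelihoods P(X=1 | ·): 1: 0.142857; 2: 0; 3: 0.00527533.
Posterior ∝ prior × likelihood. Numerator for 3: 0.0833333·0.00527533 = 0.000439611.
Normalizing constant: 0.833333·0.142857 + 0.0833333·0 + 0.0833333·0.00527533 = 0.119487.
P(3 | observation) = 0.000439611 / 0.119487 = 0.00367915.

0.0037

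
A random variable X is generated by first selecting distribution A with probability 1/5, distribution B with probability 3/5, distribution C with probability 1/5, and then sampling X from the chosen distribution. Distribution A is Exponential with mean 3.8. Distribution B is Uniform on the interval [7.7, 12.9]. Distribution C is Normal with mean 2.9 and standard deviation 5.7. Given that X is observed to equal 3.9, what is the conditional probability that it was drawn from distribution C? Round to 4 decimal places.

0.4223

Likelihoods f(3.9 | ·): A: 0.094296; B: 0; C: 0.068921.
Posterior ∝ prior × likelihood. Numerator for C: 0.2·0.068921 = 0.0137842.
Normalizing constant: 0.2·0.094296 + 0.6·0 + 0.2·0.068921 = 0.0326434.
P(C | observation) = 0.0137842 / 0.0326434 = 0.422266.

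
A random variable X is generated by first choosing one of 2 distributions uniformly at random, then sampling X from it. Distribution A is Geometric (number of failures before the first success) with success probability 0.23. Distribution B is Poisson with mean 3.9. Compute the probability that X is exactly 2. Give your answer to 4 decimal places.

Conditional on each component, P(X = 2): A: 0.136367; B: 0.15394.
By total probability, P(X = 2) = 0.5·0.136367 + 0.5·0.15394 = 0.145153.

0.1452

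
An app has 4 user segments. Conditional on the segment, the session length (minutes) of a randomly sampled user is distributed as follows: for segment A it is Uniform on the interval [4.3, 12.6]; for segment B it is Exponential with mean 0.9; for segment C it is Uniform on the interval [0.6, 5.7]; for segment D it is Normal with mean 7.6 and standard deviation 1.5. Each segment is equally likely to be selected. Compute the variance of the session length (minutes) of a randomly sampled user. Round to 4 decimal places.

12.4652

Per component, A: μ=8.45, E[X²]=77.1433; B: μ=0.9, E[X²]=1.62; C: μ=3.15, E[X²]=12.09; D: μ=7.6, E[X²]=60.01.
E[X] = 0.25·8.45 + 0.25·0.9 + 0.25·3.15 + 0.25·7.6 = 5.025.
E[X²] = 0.25·77.1433 + 0.25·1.62 + 0.25·12.09 + 0.25·60.01 = 37.7158.
Var(X) = E[X²] − (E[X])² = 37.7158 − 25.2506 = 12.4652.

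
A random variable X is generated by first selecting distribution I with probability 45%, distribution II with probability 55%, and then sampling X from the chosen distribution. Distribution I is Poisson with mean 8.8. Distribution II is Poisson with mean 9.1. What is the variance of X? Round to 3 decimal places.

8.987

Per component, I: μ=8.8, E[X²]=86.24; II: μ=9.1, E[X²]=91.91.
E[X] = 0.45·8.8 + 0.55·9.1 = 8.965.
E[X²] = 0.45·86.24 + 0.55·91.91 = 89.3585.
Var(X) = E[X²] − (E[X])² = 89.3585 − 80.3712 = 8.98727.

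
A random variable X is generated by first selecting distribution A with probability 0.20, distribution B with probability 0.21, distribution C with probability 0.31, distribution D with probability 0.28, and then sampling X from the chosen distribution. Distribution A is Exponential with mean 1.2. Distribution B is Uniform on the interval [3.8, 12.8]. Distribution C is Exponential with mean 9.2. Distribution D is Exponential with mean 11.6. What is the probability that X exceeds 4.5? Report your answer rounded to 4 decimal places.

0.5784

Conditional on each component, P(X > 4.5): A: 0.0235177; B: 0.922222; C: 0.613159; D: 0.678459.
By total probability, P(X > 4.5) = 0.2·0.0235177 + 0.21·0.922222 + 0.31·0.613159 + 0.28·0.678459 = 0.578418.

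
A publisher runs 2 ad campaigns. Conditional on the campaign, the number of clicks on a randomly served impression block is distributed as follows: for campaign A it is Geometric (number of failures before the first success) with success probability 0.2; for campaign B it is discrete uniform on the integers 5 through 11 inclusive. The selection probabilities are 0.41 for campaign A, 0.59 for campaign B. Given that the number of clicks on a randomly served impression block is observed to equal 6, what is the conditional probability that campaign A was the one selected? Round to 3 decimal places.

0.203

Likelihoods P(X=6 | ·): A: 0.0524288; B: 0.142857.
Posterior ∝ prior × likelihood. Numerator for A: 0.41·0.0524288 = 0.0214958.
Normalizing constant: 0.41·0.0524288 + 0.59·0.142857 = 0.105782.
P(A | observation) = 0.0214958 / 0.105782 = 0.203209.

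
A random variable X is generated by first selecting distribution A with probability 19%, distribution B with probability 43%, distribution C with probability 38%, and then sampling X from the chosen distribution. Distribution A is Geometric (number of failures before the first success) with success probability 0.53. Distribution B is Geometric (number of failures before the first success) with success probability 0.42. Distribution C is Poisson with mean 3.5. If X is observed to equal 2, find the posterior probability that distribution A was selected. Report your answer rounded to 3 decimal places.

Likelihoods P(X=2 | ·): A: 0.117077; B: 0.141288; C: 0.184959.
Posterior ∝ prior × likelihood. Numerator for A: 0.19·0.117077 = 0.0222446.
Normalizing constant: 0.19·0.117077 + 0.43·0.141288 + 0.38·0.184959 = 0.153283.
P(A | observation) = 0.0222446 / 0.153283 = 0.145121.

0.145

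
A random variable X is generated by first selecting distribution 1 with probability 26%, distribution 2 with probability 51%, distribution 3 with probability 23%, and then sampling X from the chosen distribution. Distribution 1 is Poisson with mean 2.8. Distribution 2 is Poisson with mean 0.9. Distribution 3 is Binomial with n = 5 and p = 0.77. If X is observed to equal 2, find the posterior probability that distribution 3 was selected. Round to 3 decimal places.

0.102

Likelihoods P(X=2 | ·): 1: 0.238375; 2: 0.164661; 3: 0.0721381.
Posterior ∝ prior × likelihood. Numerator for 3: 0.23·0.0721381 = 0.0165918.
Normalizing constant: 0.26·0.238375 + 0.51·0.164661 + 0.23·0.0721381 = 0.162546.
P(3 | observation) = 0.0165918 / 0.162546 = 0.102074.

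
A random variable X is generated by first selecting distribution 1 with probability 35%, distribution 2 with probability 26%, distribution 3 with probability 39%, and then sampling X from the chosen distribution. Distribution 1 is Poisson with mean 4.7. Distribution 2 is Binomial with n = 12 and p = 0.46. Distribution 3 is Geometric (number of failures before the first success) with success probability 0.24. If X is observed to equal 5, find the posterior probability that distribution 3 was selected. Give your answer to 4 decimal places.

Likelihoods P(X=5 | ·): 1: 0.17383; 2: 0.218409; 3: 0.0608526.
Posterior ∝ prior × likelihood. Numerator for 3: 0.39·0.0608526 = 0.0237325.
Normalizing constant: 0.35·0.17383 + 0.26·0.218409 + 0.39·0.0608526 = 0.141359.
P(3 | observation) = 0.0237325 / 0.141359 = 0.167888.

0.1679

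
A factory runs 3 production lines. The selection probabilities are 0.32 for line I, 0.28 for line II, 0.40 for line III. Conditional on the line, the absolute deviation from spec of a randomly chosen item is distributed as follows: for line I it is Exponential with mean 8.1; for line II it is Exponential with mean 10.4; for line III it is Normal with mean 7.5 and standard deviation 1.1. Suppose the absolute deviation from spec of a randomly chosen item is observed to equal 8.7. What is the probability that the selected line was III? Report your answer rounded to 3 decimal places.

0.761

Likelihoods f(8.7 | ·): I: 0.0421746; II: 0.0416546; III: 0.20003.
Posterior ∝ prior × likelihood. Numerator for III: 0.4·0.20003 = 0.0800118.
Normalizing constant: 0.32·0.0421746 + 0.28·0.0416546 + 0.4·0.20003 = 0.105171.
P(III | observation) = 0.0800118 / 0.105171 = 0.760779.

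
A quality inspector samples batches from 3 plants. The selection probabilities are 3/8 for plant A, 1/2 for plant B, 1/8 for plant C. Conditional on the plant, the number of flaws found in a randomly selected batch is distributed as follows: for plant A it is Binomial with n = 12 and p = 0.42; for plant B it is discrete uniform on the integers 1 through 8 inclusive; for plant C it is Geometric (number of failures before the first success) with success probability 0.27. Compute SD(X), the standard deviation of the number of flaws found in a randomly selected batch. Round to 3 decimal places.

2.342

Per component, A: μ=5.04, E[X²]=28.3248; B: μ=4.5, E[X²]=25.5; C: μ=2.7037, E[X²]=17.3237.
E[X] = 0.375·5.04 + 0.5·4.5 + 0.125·2.7037 = 4.47796.
E[X²] = 0.375·28.3248 + 0.5·25.5 + 0.125·17.3237 = 25.5373.
Var(X) = E[X²] − (E[X])² = 25.5373 − 20.0522 = 5.48511.
SD(X) = √5.48511 = 2.34203.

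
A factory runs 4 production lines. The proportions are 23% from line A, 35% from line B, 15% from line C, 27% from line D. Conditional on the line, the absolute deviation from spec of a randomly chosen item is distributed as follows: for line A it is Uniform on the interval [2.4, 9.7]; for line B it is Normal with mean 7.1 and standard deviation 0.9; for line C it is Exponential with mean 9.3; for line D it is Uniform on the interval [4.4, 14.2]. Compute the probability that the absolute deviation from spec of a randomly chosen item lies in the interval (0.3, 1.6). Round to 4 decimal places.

Conditional on each line, P(0.3 < X < 1.6): A: 0; B: 4.94678e-10; C: 0.126314; D: 0.
By total probability, P(0.3 < X < 1.6) = 0.23·0 + 0.35·4.94678e-10 + 0.15·0.126314 + 0.27·0 = 0.0189471.

0.0189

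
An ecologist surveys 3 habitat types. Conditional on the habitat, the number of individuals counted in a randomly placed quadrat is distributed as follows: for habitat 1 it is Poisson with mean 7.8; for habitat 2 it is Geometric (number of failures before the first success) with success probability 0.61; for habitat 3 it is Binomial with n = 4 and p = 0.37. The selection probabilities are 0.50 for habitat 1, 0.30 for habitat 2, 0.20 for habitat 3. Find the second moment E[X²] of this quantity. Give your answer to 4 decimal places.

35.3816

For each component E[X²] = Var + (mean)², giving 1: 68.64; 2: 1.45687; 3: 3.1228.
Overall E[X²] = 0.5·68.64 + 0.3·1.45687 + 0.2·3.1228 = 35.3816.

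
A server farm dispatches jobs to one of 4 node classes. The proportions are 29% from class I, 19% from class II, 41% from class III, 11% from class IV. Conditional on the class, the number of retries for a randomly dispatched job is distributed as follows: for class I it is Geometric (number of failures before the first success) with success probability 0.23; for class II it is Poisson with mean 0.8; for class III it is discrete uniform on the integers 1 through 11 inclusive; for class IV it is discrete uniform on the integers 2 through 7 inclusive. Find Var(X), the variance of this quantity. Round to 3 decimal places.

Per component, I: μ=3.34783, E[X²]=25.7637; II: μ=0.8, E[X²]=1.44; III: μ=6, E[X²]=46; IV: μ=4.5, E[X²]=23.1667.
E[X] = 0.29·3.34783 + 0.19·0.8 + 0.41·6 + 0.11·4.5 = 4.07787.
E[X²] = 0.29·25.7637 + 0.19·1.44 + 0.41·46 + 0.11·23.1667 = 29.1534.
Var(X) = E[X²] − (E[X])² = 29.1534 − 16.629 = 12.5244.

12.524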